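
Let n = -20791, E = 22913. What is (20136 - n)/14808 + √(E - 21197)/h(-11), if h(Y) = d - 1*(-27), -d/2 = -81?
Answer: 40927/14808 + 2*√429/189 ≈ 2.9830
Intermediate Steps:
d = 162 (d = -2*(-81) = 162)
h(Y) = 189 (h(Y) = 162 - 1*(-27) = 162 + 27 = 189)
(20136 - n)/14808 + √(E - 21197)/h(-11) = (20136 - 1*(-20791))/14808 + √(22913 - 21197)/189 = (20136 + 20791)*(1/14808) + √1716*(1/189) = 40927*(1/14808) + (2*√429)*(1/189) = 40927/14808 + 2*√429/189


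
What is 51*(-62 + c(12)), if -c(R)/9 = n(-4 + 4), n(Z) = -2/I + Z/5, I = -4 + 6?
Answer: -2703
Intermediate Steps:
I = 2
n(Z) = -1 + Z/5 (n(Z) = -2/2 + Z/5 = -2*½ + Z*(⅕) = -1 + Z/5)
c(R) = 9 (c(R) = -9*(-1 + (-4 + 4)/5) = -9*(-1 + (⅕)*0) = -9*(-1 + 0) = -9*(-1) = 9)
51*(-62 + c(12)) = 51*(-62 + 9) = 51*(-53) = -2703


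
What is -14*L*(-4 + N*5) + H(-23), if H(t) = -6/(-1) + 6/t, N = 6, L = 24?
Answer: -200796/23 ≈ -8730.3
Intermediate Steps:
H(t) = 6 + 6/t (H(t) = -6*(-1) + 6/t = 6 + 6/t)
-14*L*(-4 + N*5) + H(-23) = -336*(-4 + 6*5) + (6 + 6/(-23)) = -336*(-4 + 30) + (6 + 6*(-1/23)) = -336*26 + (6 - 6/23) = -14*624 + 132/23 = -8736 + 132/23 = -200796/23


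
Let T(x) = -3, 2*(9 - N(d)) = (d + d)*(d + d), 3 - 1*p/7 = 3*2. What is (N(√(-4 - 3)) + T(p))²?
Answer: 400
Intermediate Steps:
p = -21 (p = 21 - 21*2 = 21 - 7*6 = 21 - 42 = -21)
N(d) = 9 - 2*d² (N(d) = 9 - (d + d)*(d + d)/2 = 9 - 2*d*2*d/2 = 9 - 2*d²)
(N(√(-4 - 3)) + T(p))² = ((9 - 2*(√(-4 - 3))²) - 3)² = ((9 - 2*(√(-7))²) - 3)² = ((9 - 2*(I*√7)²) - 3)² = ((9 - 2*(-7)) - 3)² = ((9 + 14) - 3)² = (23 - 3)² = 20² = 400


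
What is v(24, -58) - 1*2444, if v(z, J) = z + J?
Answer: -2478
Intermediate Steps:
v(z, J) = J + z
v(24, -58) - 1*2444 = (-58 + 24) - 1*2444 = -34 - 2444 = -2478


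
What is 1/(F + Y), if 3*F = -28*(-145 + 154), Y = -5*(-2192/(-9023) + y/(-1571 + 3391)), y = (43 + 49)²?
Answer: -117299/12723120 ≈ -0.0092194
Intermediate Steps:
y = 8464 (y = 92² = 8464)
Y = -2870004/117299 (Y = -5*(-2192/(-9023) + 8464/(-1571 + 3391)) = -5*(-2192*(-1/9023) + 8464/1820) = -5*(2192/9023 + 8464*(1/1820)) = -5*(2192/9023 + 2116/455) = -5*2870004/586495 = -2870004/117299 ≈ -24.467)
F = -84 (F = (-28*(-145 + 154))/3 = (-28*9)/3 = (⅓)*(-252) = -84)
1/(F + Y) = 1/(-84 - 2870004/117299) = 1/(-12723120/117299) = -117299/12723120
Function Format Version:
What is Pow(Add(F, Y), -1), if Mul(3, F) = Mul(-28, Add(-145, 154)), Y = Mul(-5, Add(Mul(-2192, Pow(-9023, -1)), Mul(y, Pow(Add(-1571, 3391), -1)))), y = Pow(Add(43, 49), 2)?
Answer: Rational(-117299, 12723120) ≈ -0.0092194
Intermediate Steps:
y = 8464 (y = Pow(92, 2) = 8464)
Y = Rational(-2870004, 117299) (Y = Mul(-5, Add(Mul(-2192, Pow(-9023, -1)), Mul(8464, Pow(Add(-1571, 3391), -1)))) = Mul(-5, Add(Mul(-2192, Rational(-1, 9023)), Mul(8464, Pow(1820, -1)))) = Mul(-5, Add(Rational(2192, 9023), Mul(8464, Rational(1, 1820)))) = Mul(-5, Add(Rational(2192, 9023), Rational(2116, 455))) = Mul(-5, Rational(2870004, 586495)) = Rational(-2870004, 117299) ≈ -24.467)
F = -84 (F = Mul(Rational(1, 3), Mul(-28, Add(-145, 154))) = Mul(Rational(1, 3), Mul(-28, 9)) = Mul(Rational(1, 3), -252) = -84)
Pow(Add(F, Y), -1) = Pow(Add(-84, Rational(-2870004, 117299)), -1) = Pow(Rational(-12723120, 117299), -1) = Rational(-117299, 12723120)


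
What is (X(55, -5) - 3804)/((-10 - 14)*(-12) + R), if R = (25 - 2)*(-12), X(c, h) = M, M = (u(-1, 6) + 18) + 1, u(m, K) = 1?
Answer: -946/3 ≈ -315.33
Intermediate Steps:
M = 20 (M = (1 + 18) + 1 = 19 + 1 = 20)
X(c, h) = 20
R = -276 (R = 23*(-12) = -276)
(X(55, -5) - 3804)/((-10 - 14)*(-12) + R) = (20 - 3804)/((-10 - 14)*(-12) - 276) = -3784/(-24*(-12) - 276) = -3784/(288 - 276) = -3784/12 = -3784*1/12 = -946/3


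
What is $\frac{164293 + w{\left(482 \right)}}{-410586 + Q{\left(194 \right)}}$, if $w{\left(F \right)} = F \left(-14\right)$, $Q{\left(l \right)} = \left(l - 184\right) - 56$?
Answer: $- \frac{157545}{410632} \approx -0.38366$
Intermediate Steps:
$Q{\left(l \right)} = -240 + l$ ($Q{\left(l \right)} = \left(-184 + l\right) - 56 = -240 + l$)
$w{\left(F \right)} = - 14 F$
$\frac{164293 + w{\left(482 \right)}}{-410586 + Q{\left(194 \right)}} = \frac{164293 - 6748}{-410586 + \left(-240 + 194\right)} = \frac{164293 - 6748}{-410586 - 46} = \frac{157545}{-410632} = 157545 \left(- \frac{1}{410632}\right) = - \frac{157545}{410632}$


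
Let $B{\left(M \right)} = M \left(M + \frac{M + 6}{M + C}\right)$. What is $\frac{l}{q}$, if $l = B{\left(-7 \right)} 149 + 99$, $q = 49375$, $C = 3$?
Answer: $\frac{28557}{197500} \approx 0.14459$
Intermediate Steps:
$B{\left(M \right)} = M \left(M + \frac{6 + M}{3 + M}\right)$ ($B{\left(M \right)} = M \left(M + \frac{M + 6}{M + 3}\right) = M \left(M + \frac{6 + M}{3 + M}\right)$)
$l = \frac{28557}{4}$ ($l = - \frac{7 \left(6 + \left(-7\right)^{2} + 4 \left(-7\right)\right)}{3 - 7} \cdot 149 + 99 = - \frac{7 \left(6 + 49 - 28\right)}{-4} \cdot 149 + 99 = \left(-7\right) \left(- \frac{1}{4}\right) 27 \cdot 149 + 99 = \frac{189}{4} \cdot 149 + 99 = \frac{28161}{4} + 99 = \frac{28557}{4} \approx 7139.3$)
$\frac{l}{q} = \frac{28557}{4 \cdot 49375} = \frac{28557}{4} \cdot \frac{1}{49375} = \frac{28557}{197500}$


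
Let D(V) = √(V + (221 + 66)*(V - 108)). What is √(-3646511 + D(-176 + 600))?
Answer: √(-3646511 + 6*√2531) ≈ 1909.5*I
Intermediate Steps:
D(V) = √(-30996 + 288*V) (D(V) = √(V + 287*(-108 + V)) = √(V + (-30996 + 287*V)) = √(-30996 + 288*V))
√(-3646511 + D(-176 + 600)) = √(-3646511 + 6*√(-861 + 8*(-176 + 600))) = √(-3646511 + 6*√(-861 + 8*424)) = √(-3646511 + 6*√(-861 + 3392)) = √(-3646511 + 6*√2531)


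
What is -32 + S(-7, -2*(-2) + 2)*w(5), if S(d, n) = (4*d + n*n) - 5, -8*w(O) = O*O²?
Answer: -631/8 ≈ -78.875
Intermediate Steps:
w(O) = -O³/8 (w(O) = -O*O²/8 = -O³/8)
S(d, n) = -5 + n² + 4*d (S(d, n) = (4*d + n²) - 5 = (n² + 4*d) - 5 = -5 + n² + 4*d)
-32 + S(-7, -2*(-2) + 2)*w(5) = -32 + (-5 + (-2*(-2) + 2)² + 4*(-7))*(-⅛*5³) = -32 + (-5 + (4 + 2)² - 28)*(-⅛*125) = -32 + (-5 + 6² - 28)*(-125/8) = -32 + (-5 + 36 - 28)*(-125/8) = -32 + 3*(-125/8) = -32 - 375/8 = -631/8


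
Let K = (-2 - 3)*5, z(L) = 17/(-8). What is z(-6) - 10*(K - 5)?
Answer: 2383/8 ≈ 297.88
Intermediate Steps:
z(L) = -17/8 (z(L) = 17*(-1/8) = -17/8)
K = -25 (K = -5*5 = -25)
z(-6) - 10*(K - 5) = -17/8 - 10*(-25 - 5) = -17/8 - 10*(-30) = -17/8 + 300 = 2383/8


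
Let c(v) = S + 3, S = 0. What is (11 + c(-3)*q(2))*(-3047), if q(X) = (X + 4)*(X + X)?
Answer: -252901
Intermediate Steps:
c(v) = 3 (c(v) = 0 + 3 = 3)
q(X) = 2*X*(4 + X) (q(X) = (4 + X)*(2*X) = 2*X*(4 + X))
(11 + c(-3)*q(2))*(-3047) = (11 + 3*(2*2*(4 + 2)))*(-3047) = (11 + 3*(2*2*6))*(-3047) = (11 + 3*24)*(-3047) = (11 + 72)*(-3047) = 83*(-3047) = -252901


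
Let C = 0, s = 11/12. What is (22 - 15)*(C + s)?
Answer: 77/12 ≈ 6.4167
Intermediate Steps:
s = 11/12 (s = 11*(1/12) = 11/12 ≈ 0.91667)
(22 - 15)*(C + s) = (22 - 15)*(0 + 11/12) = 7*(11/12) = 77/12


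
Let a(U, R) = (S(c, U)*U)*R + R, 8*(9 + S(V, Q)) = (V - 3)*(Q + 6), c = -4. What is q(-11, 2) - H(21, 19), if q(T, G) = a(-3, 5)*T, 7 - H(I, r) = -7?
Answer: -15897/8 ≈ -1987.1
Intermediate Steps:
S(V, Q) = -9 + (-3 + V)*(6 + Q)/8 (S(V, Q) = -9 + ((V - 3)*(Q + 6))/8 = -9 + ((-3 + V)*(6 + Q))/8 = -9 + (-3 + V)*(6 + Q)/8)
H(I, r) = 14 (H(I, r) = 7 - 1*(-7) = 7 + 7 = 14)
a(U, R) = R + R*U*(-57/4 - 7*U/8) (a(U, R) = ((-45/4 - 3*U/8 + (3/4)*(-4) + (1/8)*U*(-4))*U)*R + R = ((-45/4 - 3*U/8 - 3 - U/2)*U)*R + R = ((-57/4 - 7*U/8)*U)*R + R = (U*(-57/4 - 7*U/8))*R + R = R*U*(-57/4 - 7*U/8) + R = R + R*U*(-57/4 - 7*U/8))
q(T, G) = 1435*T/8 (q(T, G) = (-1/8*5*(-8 - 3*(114 + 7*(-3))))*T = (-1/8*5*(-8 - 3*(114 - 21)))*T = (-1/8*5*(-8 - 3*93))*T = (-1/8*5*(-8 - 279))*T = (-1/8*5*(-287))*T = 1435*T/8)
q(-11, 2) - H(21, 19) = (1435/8)*(-11) - 1*14 = -15785/8 - 14 = -15897/8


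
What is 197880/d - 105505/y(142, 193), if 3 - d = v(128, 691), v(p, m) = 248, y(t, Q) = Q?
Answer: -12807913/9457 ≈ -1354.3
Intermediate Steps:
d = -245 (d = 3 - 1*248 = 3 - 248 = -245)
197880/d - 105505/y(142, 193) = 197880/(-245) - 105505/193 = 197880*(-1/245) - 105505*1/193 = -39576/49 - 105505/193 = -12807913/9457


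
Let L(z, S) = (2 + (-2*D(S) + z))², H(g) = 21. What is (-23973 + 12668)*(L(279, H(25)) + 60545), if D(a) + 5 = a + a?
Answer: -1168869170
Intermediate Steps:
D(a) = -5 + 2*a (D(a) = -5 + (a + a) = -5 + 2*a)
L(z, S) = (12 + z - 4*S)² (L(z, S) = (2 + (-2*(-5 + 2*S) + z))² = (2 + ((10 - 4*S) + z))² = (2 + (10 + z - 4*S))² = (12 + z - 4*S)²)
(-23973 + 12668)*(L(279, H(25)) + 60545) = (-23973 + 12668)*((12 + 279 - 4*21)² + 60545) = -11305*((12 + 279 - 84)² + 60545) = -11305*(207² + 60545) = -11305*(42849 + 60545) = -11305*103394 = -1168869170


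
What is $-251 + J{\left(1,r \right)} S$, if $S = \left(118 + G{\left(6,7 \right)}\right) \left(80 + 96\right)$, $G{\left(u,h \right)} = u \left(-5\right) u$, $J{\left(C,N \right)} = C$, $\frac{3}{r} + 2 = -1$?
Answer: $-11163$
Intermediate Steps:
$r = -1$ ($r = \frac{3}{-2 - 1} = \frac{3}{-3} = 3 \left(- \frac{1}{3}\right) = -1$)
$G{\left(u,h \right)} = - 5 u^{2}$ ($G{\left(u,h \right)} = - 5 u u = - 5 u^{2}$)
$S = -10912$ ($S = \left(118 - 5 \cdot 6^{2}\right) \left(80 + 96\right) = \left(118 - 180\right) 176 = \left(-62\right) 176 = -10912$)
$-251 + J{\left(1,r \right)} S = -251 + 1 \left(-10912\right) = -251 - 10912 = -11163$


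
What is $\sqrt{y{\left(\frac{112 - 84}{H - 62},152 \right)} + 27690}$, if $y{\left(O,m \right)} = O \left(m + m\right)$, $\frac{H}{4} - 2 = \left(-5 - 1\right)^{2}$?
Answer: $\frac{\sqrt{6251530}}{15} \approx 166.69$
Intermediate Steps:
$H = 152$ ($H = 8 + 4 \left(-5 - 1\right)^{2} = 8 + 4 \left(-6\right)^{2} = 8 + 4 \cdot 36 = 8 + 144 = 152$)
$y{\left(O,m \right)} = 2 O m$ ($y{\left(O,m \right)} = O 2 m = 2 O m$)
$\sqrt{y{\left(\frac{112 - 84}{H - 62},152 \right)} + 27690} = \sqrt{2 \frac{112 - 84}{152 - 62} \cdot 152 + 27690} = \sqrt{2 \cdot \frac{28}{90} \cdot 152 + 27690} = \sqrt{2 \cdot 28 \cdot \frac{1}{90} \cdot 152 + 27690} = \sqrt{2 \cdot \frac{14}{45} \cdot 152 + 27690} = \sqrt{\frac{4256}{45} + 27690} = \sqrt{\frac{1250306}{45}} = \frac{\sqrt{6251530}}{15}$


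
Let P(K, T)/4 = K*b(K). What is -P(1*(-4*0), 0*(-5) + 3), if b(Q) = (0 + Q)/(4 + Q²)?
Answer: 0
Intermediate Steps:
b(Q) = Q/(4 + Q²)
P(K, T) = 4*K²/(4 + K²) (P(K, T) = 4*(K*(K/(4 + K²))) = 4*(K²/(4 + K²)) = 4*K²/(4 + K²))
-P(1*(-4*0), 0*(-5) + 3) = -4*(1*(-4*0))²/(4 + (1*(-4*0))²) = -4*(1*0)²/(4 + (1*0)²) = -4*0²/(4 + 0²) = -4*0/(4 + 0) = -4*0/4 = -1*0 = 0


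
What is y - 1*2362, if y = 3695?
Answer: 1333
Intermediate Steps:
y - 1*2362 = 3695 - 1*2362 = 3695 - 2362 = 1333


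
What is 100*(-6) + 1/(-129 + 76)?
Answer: -31801/53 ≈ -600.02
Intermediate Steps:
100*(-6) + 1/(-129 + 76) = -600 + 1/(-53) = -600 - 1/53 = -31801/53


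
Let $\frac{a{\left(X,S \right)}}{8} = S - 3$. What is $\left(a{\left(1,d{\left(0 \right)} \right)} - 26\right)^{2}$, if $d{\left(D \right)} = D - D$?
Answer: $2500$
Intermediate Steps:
$d{\left(D \right)} = 0$
$a{\left(X,S \right)} = -24 + 8 S$ ($a{\left(X,S \right)} = 8 \left(S - 3\right) = 8 \left(-3 + S\right) = -24 + 8 S$)
$\left(a{\left(1,d{\left(0 \right)} \right)} - 26\right)^{2} = \left(\left(-24 + 8 \cdot 0\right) - 26\right)^{2} = \left(\left(-24 + 0\right) - 26\right)^{2} = \left(-24 - 26\right)^{2} = \left(-50\right)^{2} = 2500$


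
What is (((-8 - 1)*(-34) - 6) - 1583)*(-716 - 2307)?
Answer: 3878509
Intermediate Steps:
(((-8 - 1)*(-34) - 6) - 1583)*(-716 - 2307) = ((-9*(-34) - 6) - 1583)*(-3023) = ((306 - 6) - 1583)*(-3023) = (300 - 1583)*(-3023) = -1283*(-3023) = 3878509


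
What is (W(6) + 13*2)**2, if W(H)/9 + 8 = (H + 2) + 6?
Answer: 6400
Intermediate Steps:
W(H) = 9*H (W(H) = -72 + 9*((H + 2) + 6) = -72 + 9*((2 + H) + 6) = -72 + 9*(8 + H) = -72 + (72 + 9*H) = 9*H)
(W(6) + 13*2)**2 = (9*6 + 13*2)**2 = (54 + 26)**2 = 80**2 = 6400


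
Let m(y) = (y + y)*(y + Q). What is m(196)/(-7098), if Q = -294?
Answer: 2744/507 ≈ 5.4122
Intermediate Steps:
m(y) = 2*y*(-294 + y) (m(y) = (y + y)*(y - 294) = (2*y)*(-294 + y) = 2*y*(-294 + y))
m(196)/(-7098) = (2*196*(-294 + 196))/(-7098) = (2*196*(-98))*(-1/7098) = -38416*(-1/7098) = 2744/507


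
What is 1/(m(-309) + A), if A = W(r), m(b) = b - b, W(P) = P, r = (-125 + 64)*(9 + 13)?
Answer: -1/1342 ≈ -0.00074516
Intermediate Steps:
r = -1342 (r = -61*22 = -1342)
m(b) = 0
A = -1342
1/(m(-309) + A) = 1/(0 - 1342) = 1/(-1342) = -1/1342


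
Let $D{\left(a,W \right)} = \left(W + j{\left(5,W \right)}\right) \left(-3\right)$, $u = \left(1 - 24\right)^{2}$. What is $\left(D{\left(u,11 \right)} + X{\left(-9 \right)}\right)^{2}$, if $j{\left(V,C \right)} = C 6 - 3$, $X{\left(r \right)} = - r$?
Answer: $45369$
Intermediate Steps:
$u = 529$ ($u = \left(1 - 24\right)^{2} = \left(-23\right)^{2} = 529$)
$j{\left(V,C \right)} = -3 + 6 C$ ($j{\left(V,C \right)} = 6 C - 3 = -3 + 6 C$)
$D{\left(a,W \right)} = 9 - 21 W$ ($D{\left(a,W \right)} = \left(W + \left(-3 + 6 W\right)\right) \left(-3\right) = \left(-3 + 7 W\right) \left(-3\right) = 9 - 21 W$)
$\left(D{\left(u,11 \right)} + X{\left(-9 \right)}\right)^{2} = \left(\left(9 - 231\right) - -9\right)^{2} = \left(\left(9 - 231\right) + 9\right)^{2} = \left(-222 + 9\right)^{2} = \left(-213\right)^{2} = 45369$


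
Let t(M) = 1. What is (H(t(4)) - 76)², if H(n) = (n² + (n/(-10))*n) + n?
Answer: 549081/100 ≈ 5490.8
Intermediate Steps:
H(n) = n + 9*n²/10 (H(n) = (n² + (n*(-⅒))*n) + n = (n² + (-n/10)*n) + n = (n² - n²/10) + n = 9*n²/10 + n = n + 9*n²/10)
(H(t(4)) - 76)² = ((⅒)*1*(10 + 9*1) - 76)² = ((⅒)*1*(10 + 9) - 76)² = ((⅒)*1*19 - 76)² = (19/10 - 76)² = (-741/10)² = 549081/100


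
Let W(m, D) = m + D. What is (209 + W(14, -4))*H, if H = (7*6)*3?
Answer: 27594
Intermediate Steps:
W(m, D) = D + m
H = 126 (H = 42*3 = 126)
(209 + W(14, -4))*H = (209 + (-4 + 14))*126 = (209 + 10)*126 = 219*126 = 27594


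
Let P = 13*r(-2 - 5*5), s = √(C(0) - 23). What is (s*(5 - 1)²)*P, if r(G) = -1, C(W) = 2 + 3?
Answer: -624*I*√2 ≈ -882.47*I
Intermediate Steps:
C(W) = 5
s = 3*I*√2 (s = √(5 - 23) = √(-18) = 3*I*√2 ≈ 4.2426*I)
P = -13 (P = 13*(-1) = -13)
(s*(5 - 1)²)*P = ((3*I*√2)*(5 - 1)²)*(-13) = ((3*I*√2)*4²)*(-13) = ((3*I*√2)*16)*(-13) = (48*I*√2)*(-13) = -624*I*√2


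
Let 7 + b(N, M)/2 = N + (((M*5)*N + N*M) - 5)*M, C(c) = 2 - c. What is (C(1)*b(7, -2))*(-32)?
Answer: -11392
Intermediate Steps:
b(N, M) = -14 + 2*N + 2*M*(-5 + 6*M*N) (b(N, M) = -14 + 2*(N + (((M*5)*N + N*M) - 5)*M) = -14 + 2*(N + (((5*M)*N + M*N) - 5)*M) = -14 + 2*(N + ((5*M*N + M*N) - 5)*M) = -14 + 2*(N + (6*M*N - 5)*M) = -14 + 2*(N + (-5 + 6*M*N)*M) = -14 + 2*(N + M*(-5 + 6*M*N)) = -14 + (2*N + 2*M*(-5 + 6*M*N)) = -14 + 2*N + 2*M*(-5 + 6*M*N))
(C(1)*b(7, -2))*(-32) = ((2 - 1*1)*(-14 - 10*(-2) + 2*7 + 12*7*(-2)²))*(-32) = ((2 - 1)*(-14 + 20 + 14 + 12*7*4))*(-32) = (1*(-14 + 20 + 14 + 336))*(-32) = (1*356)*(-32) = 356*(-32) = -11392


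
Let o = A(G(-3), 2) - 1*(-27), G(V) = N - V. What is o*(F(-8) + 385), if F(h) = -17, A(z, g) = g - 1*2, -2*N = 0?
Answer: 9936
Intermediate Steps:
N = 0 (N = -1/2*0 = 0)
G(V) = -V (G(V) = 0 - V = -V)
A(z, g) = -2 + g (A(z, g) = g - 2 = -2 + g)
o = 27 (o = (-2 + 2) - 1*(-27) = 0 + 27 = 27)
o*(F(-8) + 385) = 27*(-17 + 385) = 27*368 = 9936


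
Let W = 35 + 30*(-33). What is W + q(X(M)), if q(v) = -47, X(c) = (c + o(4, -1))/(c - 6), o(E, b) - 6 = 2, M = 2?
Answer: -1002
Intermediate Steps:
o(E, b) = 8 (o(E, b) = 6 + 2 = 8)
X(c) = (8 + c)/(-6 + c) (X(c) = (c + 8)/(c - 6) = (8 + c)/(-6 + c))
W = -955 (W = 35 - 990 = -955)
W + q(X(M)) = -955 - 47 = -1002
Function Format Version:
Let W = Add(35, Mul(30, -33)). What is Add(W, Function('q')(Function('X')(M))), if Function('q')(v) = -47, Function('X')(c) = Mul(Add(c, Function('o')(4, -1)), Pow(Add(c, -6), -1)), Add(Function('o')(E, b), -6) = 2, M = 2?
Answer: -1002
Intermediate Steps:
Function('o')(E, b) = 8 (Function('o')(E, b) = Add(6, 2) = 8)
Function('X')(c) = Mul(Pow(Add(-6, c), -1), Add(8, c)) (Function('X')(c) = Mul(Add(c, 8), Pow(Add(c, -6), -1)) = Mul(Add(8, c), Pow(Add(-6, c), -1)) = Mul(Pow(Add(-6, c), -1), Add(8, c)))
W = -955 (W = Add(35, -990) = -955)
Add(W, Function('q')(Function('X')(M))) = Add(-955, -47) = -1002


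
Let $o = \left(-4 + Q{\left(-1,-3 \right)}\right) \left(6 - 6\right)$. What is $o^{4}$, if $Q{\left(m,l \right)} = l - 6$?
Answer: $0$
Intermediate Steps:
$Q{\left(m,l \right)} = -6 + l$ ($Q{\left(m,l \right)} = l - 6 = -6 + l$)
$o = 0$ ($o = \left(-4 - 9\right) \left(6 - 6\right) = \left(-4 - 9\right) 0 = \left(-13\right) 0 = 0$)
$o^{4} = 0^{4} = 0$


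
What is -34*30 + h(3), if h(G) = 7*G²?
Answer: -957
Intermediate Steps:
-34*30 + h(3) = -34*30 + 7*3² = -1020 + 7*9 = -1020 + 63 = -957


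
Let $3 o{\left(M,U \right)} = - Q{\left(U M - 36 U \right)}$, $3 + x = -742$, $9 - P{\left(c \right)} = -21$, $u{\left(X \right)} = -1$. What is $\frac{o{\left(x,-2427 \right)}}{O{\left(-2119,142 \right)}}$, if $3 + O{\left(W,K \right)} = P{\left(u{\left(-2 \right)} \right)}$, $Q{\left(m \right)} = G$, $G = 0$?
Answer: $0$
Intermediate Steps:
$P{\left(c \right)} = 30$ ($P{\left(c \right)} = 9 - -21 = 9 + 21 = 30$)
$x = -745$ ($x = -3 - 742 = -745$)
$Q{\left(m \right)} = 0$
$O{\left(W,K \right)} = 27$ ($O{\left(W,K \right)} = -3 + 30 = 27$)
$o{\left(M,U \right)} = 0$ ($o{\left(M,U \right)} = \frac{\left(-1\right) 0}{3} = \frac{1}{3} \cdot 0 = 0$)
$\frac{o{\left(x,-2427 \right)}}{O{\left(-2119,142 \right)}} = \frac{0}{27} = 0 \cdot \frac{1}{27} = 0$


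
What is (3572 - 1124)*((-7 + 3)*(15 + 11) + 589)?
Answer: 1187280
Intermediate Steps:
(3572 - 1124)*((-7 + 3)*(15 + 11) + 589) = 2448*(-4*26 + 589) = 2448*(-104 + 589) = 2448*485 = 1187280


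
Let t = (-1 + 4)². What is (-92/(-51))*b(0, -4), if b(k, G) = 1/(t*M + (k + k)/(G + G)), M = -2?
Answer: -46/459 ≈ -0.10022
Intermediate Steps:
t = 9 (t = 3² = 9)
b(k, G) = 1/(-18 + k/G) (b(k, G) = 1/(9*(-2) + (k + k)/(G + G)) = 1/(-18 + (2*k)/((2*G))) = 1/(-18 + (2*k)*(1/(2*G))) = 1/(-18 + k/G))
(-92/(-51))*b(0, -4) = (-92/(-51))*(-4/(0 - 18*(-4))) = (-92*(-1/51))*(-4/(0 + 72)) = 92*(-4/72)/51 = 92*(-4*1/72)/51 = (92/51)*(-1/18) = -46/459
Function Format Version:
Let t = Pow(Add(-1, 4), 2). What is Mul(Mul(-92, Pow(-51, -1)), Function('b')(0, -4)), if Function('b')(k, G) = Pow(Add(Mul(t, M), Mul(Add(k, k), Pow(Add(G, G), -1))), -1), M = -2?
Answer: Rational(-46, 459) ≈ -0.10022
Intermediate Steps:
t = 9 (t = Pow(3, 2) = 9)
Function('b')(k, G) = Pow(Add(-18, Mul(k, Pow(G, -1))), -1) (Function('b')(k, G) = Pow(Add(Mul(9, -2), Mul(Add(k, k), Pow(Add(G, G), -1))), -1) = Pow(Add(-18, Mul(Mul(2, k), Pow(Mul(2, G), -1))), -1) = Pow(Add(-18, Mul(Mul(2, k), Mul(Rational(1, 2), Pow(G, -1)))), -1) = Pow(Add(-18, Mul(k, Pow(G, -1))), -1))
Mul(Mul(-92, Pow(-51, -1)), Function('b')(0, -4)) = Mul(Mul(-92, Pow(-51, -1)), Mul(-4, Pow(Add(0, Mul(-18, -4)), -1))) = Mul(Mul(-92, Rational(-1, 51)), Mul(-4, Pow(Add(0, 72), -1))) = Mul(Rational(92, 51), Mul(-4, Pow(72, -1))) = Mul(Rational(92, 51), Mul(-4, Rational(1, 72))) = Mul(Rational(92, 51), Rational(-1, 18)) = Rational(-46, 459)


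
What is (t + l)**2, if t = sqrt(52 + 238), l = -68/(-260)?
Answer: 1225539/4225 + 34*sqrt(290)/65 ≈ 298.98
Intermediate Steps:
l = 17/65 (l = -68*(-1/260) = 17/65 ≈ 0.26154)
t = sqrt(290) ≈ 17.029
(t + l)**2 = (sqrt(290) + 17/65)**2 = (17/65 + sqrt(290))**2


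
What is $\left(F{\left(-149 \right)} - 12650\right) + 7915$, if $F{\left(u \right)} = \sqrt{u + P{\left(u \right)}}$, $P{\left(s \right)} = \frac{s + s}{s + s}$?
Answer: $-4735 + 2 i \sqrt{37} \approx -4735.0 + 12.166 i$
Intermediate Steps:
$P{\left(s \right)} = 1$ ($P{\left(s \right)} = \frac{2 s}{2 s} = 2 s \frac{1}{2 s} = 1$)
$F{\left(u \right)} = \sqrt{1 + u}$ ($F{\left(u \right)} = \sqrt{u + 1} = \sqrt{1 + u}$)
$\left(F{\left(-149 \right)} - 12650\right) + 7915 = \left(\sqrt{1 - 149} - 12650\right) + 7915 = \left(\sqrt{-148} - 12650\right) + 7915 = \left(2 i \sqrt{37} - 12650\right) + 7915 = \left(-12650 + 2 i \sqrt{37}\right) + 7915 = -4735 + 2 i \sqrt{37}$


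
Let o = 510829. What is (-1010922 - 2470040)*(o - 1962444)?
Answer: 5053016653630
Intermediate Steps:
(-1010922 - 2470040)*(o - 1962444) = (-1010922 - 2470040)*(510829 - 1962444) = -3480962*(-1451615) = 5053016653630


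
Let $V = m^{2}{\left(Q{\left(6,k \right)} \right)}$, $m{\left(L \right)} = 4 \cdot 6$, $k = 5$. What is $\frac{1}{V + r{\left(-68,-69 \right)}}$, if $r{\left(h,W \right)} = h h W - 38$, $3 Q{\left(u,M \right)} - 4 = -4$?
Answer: $- \frac{1}{318518} \approx -3.1395 \cdot 10^{-6}$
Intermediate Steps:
$Q{\left(u,M \right)} = 0$ ($Q{\left(u,M \right)} = \frac{4}{3} + \frac{1}{3} \left(-4\right) = \frac{4}{3} - \frac{4}{3} = 0$)
$r{\left(h,W \right)} = -38 + W h^{2}$ ($r{\left(h,W \right)} = h^{2} W - 38 = W h^{2} - 38 = -38 + W h^{2}$)
$m{\left(L \right)} = 24$
$V = 576$ ($V = 24^{2} = 576$)
$\frac{1}{V + r{\left(-68,-69 \right)}} = \frac{1}{576 - \left(38 + 69 \left(-68\right)^{2}\right)} = \frac{1}{576 - 319094} = \frac{1}{-318518} = - \frac{1}{318518}$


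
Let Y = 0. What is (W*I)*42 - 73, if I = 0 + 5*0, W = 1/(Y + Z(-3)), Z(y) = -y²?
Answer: -73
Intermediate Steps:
W = -⅑ (W = 1/(0 - 1*(-3)²) = 1/(0 - 1*9) = 1/(0 - 9) = 1/(-9) = -⅑ ≈ -0.11111)
I = 0 (I = 0 + 0 = 0)
(W*I)*42 - 73 = -⅑*0*42 - 73 = 0*42 - 73 = 0 - 73 = -73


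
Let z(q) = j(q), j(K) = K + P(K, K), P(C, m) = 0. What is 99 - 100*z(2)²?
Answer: -301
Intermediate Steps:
j(K) = K (j(K) = K + 0 = K)
z(q) = q
99 - 100*z(2)² = 99 - 100*2² = 99 - 100*4 = 99 - 400 = -301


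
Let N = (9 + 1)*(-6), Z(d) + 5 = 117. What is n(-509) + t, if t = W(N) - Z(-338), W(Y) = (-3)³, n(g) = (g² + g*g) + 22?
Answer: 518045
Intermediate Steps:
Z(d) = 112 (Z(d) = -5 + 117 = 112)
N = -60 (N = 10*(-6) = -60)
n(g) = 22 + 2*g² (n(g) = (g² + g²) + 22 = 2*g² + 22 = 22 + 2*g²)
W(Y) = -27
t = -139 (t = -27 - 1*112 = -27 - 112 = -139)
n(-509) + t = (22 + 2*(-509)²) - 139 = (22 + 2*259081) - 139 = (22 + 518162) - 139 = 518184 - 139 = 518045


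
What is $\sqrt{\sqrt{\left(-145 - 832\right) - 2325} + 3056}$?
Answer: $\sqrt{3056 + i \sqrt{3302}} \approx 55.284 + 0.5197 i$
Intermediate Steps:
$\sqrt{\sqrt{\left(-145 - 832\right) - 2325} + 3056} = \sqrt{\sqrt{-977 - 2325} + 3056} = \sqrt{\sqrt{-3302} + 3056} = \sqrt{i \sqrt{3302} + 3056} = \sqrt{3056 + i \sqrt{3302}}$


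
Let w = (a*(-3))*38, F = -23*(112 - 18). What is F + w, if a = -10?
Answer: -1022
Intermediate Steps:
F = -2162 (F = -23*94 = -2162)
w = 1140 (w = -10*(-3)*38 = 30*38 = 1140)
F + w = -2162 + 1140 = -1022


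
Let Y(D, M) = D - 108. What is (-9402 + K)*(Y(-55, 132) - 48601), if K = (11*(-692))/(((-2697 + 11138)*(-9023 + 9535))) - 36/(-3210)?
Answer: 66254715490218407/144509920 ≈ 4.5848e+8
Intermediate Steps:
Y(D, M) = -108 + D
K = 5464583/578039680 (K = -7612/(8441*512) - 36*(-1/3210) = -7612/4321792 + 6/535 = -7612*1/4321792 + 6/535 = -1903/1080448 + 6/535 = 5464583/578039680 ≈ 0.0094537)
(-9402 + K)*(Y(-55, 132) - 48601) = (-9402 + 5464583/578039680)*((-108 - 55) - 48601) = -5434723606777*(-163 - 48601)/578039680 = -5434723606777/578039680*(-48764) = 66254715490218407/144509920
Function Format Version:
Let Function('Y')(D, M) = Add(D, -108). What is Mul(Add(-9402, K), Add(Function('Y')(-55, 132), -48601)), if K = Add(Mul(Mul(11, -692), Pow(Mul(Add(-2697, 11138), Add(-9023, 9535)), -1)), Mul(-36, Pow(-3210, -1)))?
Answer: Rational(66254715490218407, 144509920) ≈ 4.5848e+8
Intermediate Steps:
Function('Y')(D, M) = Add(-108, D)
K = Rational(5464583, 578039680) (K = Add(Mul(-7612, Pow(Mul(8441, 512), -1)), Mul(-36, Rational(-1, 3210))) = Add(Mul(-7612, Pow(4321792, -1)), Rational(6, 535)) = Add(Mul(-7612, Rational(1, 4321792)), Rational(6, 535)) = Add(Rational(-1903, 1080448), Rational(6, 535)) = Rational(5464583, 578039680) ≈ 0.0094537)
Mul(Add(-9402, K), Add(Function('Y')(-55, 132), -48601)) = Mul(Add(-9402, Rational(5464583, 578039680)), Add(Add(-108, -55), -48601)) = Mul(Rational(-5434723606777, 578039680), Add(-163, -48601)) = Mul(Rational(-5434723606777, 578039680), -48764) = Rational(66254715490218407, 144509920)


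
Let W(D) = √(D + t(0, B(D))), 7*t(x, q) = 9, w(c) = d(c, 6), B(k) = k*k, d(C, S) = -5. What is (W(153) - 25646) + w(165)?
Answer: -25651 + 6*√210/7 ≈ -25639.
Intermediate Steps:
B(k) = k²
w(c) = -5
t(x, q) = 9/7 (t(x, q) = (⅐)*9 = 9/7)
W(D) = √(9/7 + D) (W(D) = √(D + 9/7) = √(9/7 + D))
(W(153) - 25646) + w(165) = (√(63 + 49*153)/7 - 25646) - 5 = (√(63 + 7497)/7 - 25646) - 5 = (√7560/7 - 25646) - 5 = ((6*√210)/7 - 25646) - 5 = (6*√210/7 - 25646) - 5 = (-25646 + 6*√210/7) - 5 = -25651 + 6*√210/7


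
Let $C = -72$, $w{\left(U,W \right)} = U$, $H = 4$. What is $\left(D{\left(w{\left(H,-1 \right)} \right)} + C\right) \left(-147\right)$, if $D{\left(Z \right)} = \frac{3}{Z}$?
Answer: $\frac{41895}{4} \approx 10474.0$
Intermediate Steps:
$\left(D{\left(w{\left(H,-1 \right)} \right)} + C\right) \left(-147\right) = \left(\frac{3}{4} - 72\right) \left(-147\right) = \left(- \frac{285}{4}\right) \left(-147\right) = \frac{41895}{4}$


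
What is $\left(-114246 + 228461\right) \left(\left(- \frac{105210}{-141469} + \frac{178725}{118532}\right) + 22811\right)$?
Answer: $\frac{43692533583274804595}{16768603508} \approx 2.6056 \cdot 10^{9}$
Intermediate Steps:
$\left(-114246 + 228461\right) \left(\left(- \frac{105210}{-141469} + \frac{178725}{118532}\right) + 22811\right) = 114215 \left(\left(\left(-105210\right) \left(- \frac{1}{141469}\right) + 178725 \cdot \frac{1}{118532}\right) + 22811\right) = 114215 \left(\left(\frac{105210}{141469} + \frac{178725}{118532}\right) + 22811\right) = 114215 \left(\frac{37754798745}{16768603508} + 22811\right) = 114215 \cdot \frac{382546369419733}{16768603508} = \frac{43692533583274804595}{16768603508}$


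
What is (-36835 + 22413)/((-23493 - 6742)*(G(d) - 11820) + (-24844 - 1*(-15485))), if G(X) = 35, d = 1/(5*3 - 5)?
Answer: -7211/178155058 ≈ -4.0476e-5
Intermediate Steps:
d = ⅒ (d = 1/(15 - 5) = 1/10 = ⅒ ≈ 0.10000)
(-36835 + 22413)/((-23493 - 6742)*(G(d) - 11820) + (-24844 - 1*(-15485))) = (-36835 + 22413)/((-23493 - 6742)*(35 - 11820) + (-24844 - 1*(-15485))) = -14422/(-30235*(-11785) + (-24844 + 15485)) = -14422/(356319475 - 9359) = -14422/356310116 = -14422*1/356310116 = -7211/178155058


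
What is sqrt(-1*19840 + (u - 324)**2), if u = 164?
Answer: 24*sqrt(10) ≈ 75.895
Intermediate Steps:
sqrt(-1*19840 + (u - 324)**2) = sqrt(-1*19840 + (164 - 324)**2) = sqrt(-19840 + (-160)**2) = sqrt(-19840 + 25600) = sqrt(5760) = 24*sqrt(10)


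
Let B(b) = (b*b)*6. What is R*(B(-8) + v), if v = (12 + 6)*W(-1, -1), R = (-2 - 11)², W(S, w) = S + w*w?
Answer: 64896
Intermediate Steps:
W(S, w) = S + w²
B(b) = 6*b² (B(b) = b²*6 = 6*b²)
R = 169 (R = (-13)² = 169)
v = 0 (v = (12 + 6)*(-1 + (-1)²) = 18*(-1 + 1) = 18*0 = 0)
R*(B(-8) + v) = 169*(6*(-8)² + 0) = 169*(6*64 + 0) = 169*(384 + 0) = 169*384 = 64896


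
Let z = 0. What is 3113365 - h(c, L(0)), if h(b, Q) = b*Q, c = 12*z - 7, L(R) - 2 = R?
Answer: 3113379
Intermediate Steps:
L(R) = 2 + R
c = -7 (c = 12*0 - 7 = 0 - 7 = -7)
h(b, Q) = Q*b
3113365 - h(c, L(0)) = 3113365 - (2 + 0)*(-7) = 3113365 - 2*(-7) = 3113365 - 1*(-14) = 3113365 + 14 = 3113379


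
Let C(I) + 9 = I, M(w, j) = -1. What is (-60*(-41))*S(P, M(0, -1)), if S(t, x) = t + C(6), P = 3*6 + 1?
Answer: 39360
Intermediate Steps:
C(I) = -9 + I
P = 19 (P = 18 + 1 = 19)
S(t, x) = -3 + t (S(t, x) = t + (-9 + 6) = t - 3 = -3 + t)
(-60*(-41))*S(P, M(0, -1)) = (-60*(-41))*(-3 + 19) = 2460*16 = 39360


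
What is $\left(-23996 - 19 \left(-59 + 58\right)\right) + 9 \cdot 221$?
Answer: $-21988$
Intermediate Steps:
$\left(-23996 - 19 \left(-59 + 58\right)\right) + 9 \cdot 221 = \left(-23996 - -19\right) + 1989 = \left(-23996 + 19\right) + 1989 = -23977 + 1989 = -21988$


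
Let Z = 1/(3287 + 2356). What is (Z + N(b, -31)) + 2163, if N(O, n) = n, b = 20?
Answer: 12030877/5643 ≈ 2132.0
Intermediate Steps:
Z = 1/5643 ≈ 0.00017721
(Z + N(b, -31)) + 2163 = (1/5643 - 31) + 2163 = -174932/5643 + 2163 = 12030877/5643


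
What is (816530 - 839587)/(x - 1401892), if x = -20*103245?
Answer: 23057/3466792 ≈ 0.0066508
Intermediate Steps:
x = -2064900
(816530 - 839587)/(x - 1401892) = (816530 - 839587)/(-2064900 - 1401892) = -23057/(-3466792) = -23057*(-1/3466792) = 23057/3466792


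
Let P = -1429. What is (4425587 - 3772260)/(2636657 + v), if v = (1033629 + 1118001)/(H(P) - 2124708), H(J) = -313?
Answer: 1388333594867/5602949343167 ≈ 0.24779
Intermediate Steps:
v = -2151630/2125021 (v = (1033629 + 1118001)/(-313 - 2124708) = 2151630/(-2125021) = 2151630*(-1/2125021) = -2151630/2125021 ≈ -1.0125)
(4425587 - 3772260)/(2636657 + v) = (4425587 - 3772260)/(2636657 - 2151630/2125021) = 653327/(5602949343167/2125021) = 653327*(2125021/5602949343167) = 1388333594867/5602949343167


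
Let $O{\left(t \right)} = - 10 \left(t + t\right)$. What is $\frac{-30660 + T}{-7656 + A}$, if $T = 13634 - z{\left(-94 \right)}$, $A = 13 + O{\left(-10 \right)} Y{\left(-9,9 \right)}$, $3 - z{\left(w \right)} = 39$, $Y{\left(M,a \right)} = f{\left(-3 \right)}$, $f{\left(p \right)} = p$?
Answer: $\frac{16990}{8243} \approx 2.0611$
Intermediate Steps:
$O{\left(t \right)} = - 20 t$ ($O{\left(t \right)} = - 10 \cdot 2 t = - 20 t$)
$Y{\left(M,a \right)} = -3$
$z{\left(w \right)} = -36$ ($z{\left(w \right)} = 3 - 39 = -36$)
$A = -587$ ($A = 13 + \left(-20\right) \left(-10\right) \left(-3\right) = 13 + 200 \left(-3\right) = 13 - 600 = -587$)
$T = 13670$ ($T = 13634 - -36 = 13634 + 36 = 13670$)
$\frac{-30660 + T}{-7656 + A} = \frac{-30660 + 13670}{-7656 - 587} = - \frac{16990}{-8243} = \left(-16990\right) \left(- \frac{1}{8243}\right) = \frac{16990}{8243}$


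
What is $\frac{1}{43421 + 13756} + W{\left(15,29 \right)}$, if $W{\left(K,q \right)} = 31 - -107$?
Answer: $\frac{7890427}{57177} \approx 138.0$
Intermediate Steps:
$W{\left(K,q \right)} = 138$ ($W{\left(K,q \right)} = 31 + 107 = 138$)
$\frac{1}{43421 + 13756} + W{\left(15,29 \right)} = \frac{1}{43421 + 13756} + 138 = \frac{1}{57177} + 138 = \frac{7890427}{57177}$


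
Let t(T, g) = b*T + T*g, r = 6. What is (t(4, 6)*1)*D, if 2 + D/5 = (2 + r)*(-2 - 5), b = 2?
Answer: -9280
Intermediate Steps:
t(T, g) = 2*T + T*g
D = -290 (D = -10 + 5*((2 + 6)*(-2 - 5)) = -10 + 5*(8*(-7)) = -10 + 5*(-56) = -10 - 280 = -290)
(t(4, 6)*1)*D = ((4*(2 + 6))*1)*(-290) = ((4*8)*1)*(-290) = (32*1)*(-290) = 32*(-290) = -9280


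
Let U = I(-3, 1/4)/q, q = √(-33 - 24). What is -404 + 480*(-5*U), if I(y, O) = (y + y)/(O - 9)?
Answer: -404 + 3840*I*√57/133 ≈ -404.0 + 217.98*I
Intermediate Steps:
I(y, O) = 2*y/(-9 + O) (I(y, O) = (2*y)/(-9 + O) = 2*y/(-9 + O))
q = I*√57 (q = √(-57) = I*√57 ≈ 7.5498*I)
U = -8*I*√57/665 (U = (2*(-3)/(-9 + 1/4))/((I*√57)) = (2*(-3)/(-9 + 1*(¼)))*(-I*√57/57) = (2*(-3)/(-9 + ¼))*(-I*√57/57) = (2*(-3)/(-35/4))*(-I*√57/57) = (2*(-3)*(-4/35))*(-I*√57/57) = 24*(-I*√57/57)/35 = -8*I*√57/665 ≈ -0.090825*I)
-404 + 480*(-5*U) = -404 + 480*(-(-8)*I*√57/133) = -404 + 480*(8*I*√57/133) = -404 + 3840*I*√57/133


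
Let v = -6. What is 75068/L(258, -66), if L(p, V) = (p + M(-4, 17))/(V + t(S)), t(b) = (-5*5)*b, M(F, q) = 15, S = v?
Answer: 300272/13 ≈ 23098.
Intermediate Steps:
S = -6
t(b) = -25*b
L(p, V) = (15 + p)/(150 + V) (L(p, V) = (p + 15)/(V - 25*(-6)) = (15 + p)/(V + 150) = (15 + p)/(150 + V))
75068/L(258, -66) = 75068/(((15 + 258)/(150 - 66))) = 75068/((273/84)) = 75068/(((1/84)*273)) = 75068/(13/4) = 75068*(4/13) = 300272/13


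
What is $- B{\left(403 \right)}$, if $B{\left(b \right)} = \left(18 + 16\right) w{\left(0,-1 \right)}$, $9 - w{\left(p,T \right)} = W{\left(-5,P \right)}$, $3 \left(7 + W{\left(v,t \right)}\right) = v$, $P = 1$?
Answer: $- \frac{1802}{3} \approx -600.67$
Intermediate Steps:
$W{\left(v,t \right)} = -7 + \frac{v}{3}$
$w{\left(p,T \right)} = \frac{53}{3}$ ($w{\left(p,T \right)} = 9 - \left(-7 + \frac{1}{3} \left(-5\right)\right) = 9 - \left(-7 - \frac{5}{3}\right) = 9 - - \frac{26}{3} = 9 + \frac{26}{3} = \frac{53}{3}$)
$B{\left(b \right)} = \frac{1802}{3}$ ($B{\left(b \right)} = \left(18 + 16\right) \frac{53}{3} = 34 \cdot \frac{53}{3} = \frac{1802}{3}$)
$- B{\left(403 \right)} = \left(-1\right) \frac{1802}{3} = - \frac{1802}{3}$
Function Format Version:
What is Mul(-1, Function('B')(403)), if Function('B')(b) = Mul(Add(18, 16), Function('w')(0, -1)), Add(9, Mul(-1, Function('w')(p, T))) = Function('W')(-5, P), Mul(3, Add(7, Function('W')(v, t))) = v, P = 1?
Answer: Rational(-1802, 3) ≈ -600.67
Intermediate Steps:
Function('W')(v, t) = Add(-7, Mul(Rational(1, 3), v))
Function('w')(p, T) = Rational(53, 3) (Function('w')(p, T) = Add(9, Mul(-1, Add(-7, Mul(Rational(1, 3), -5)))) = Add(9, Mul(-1, Add(-7, Rational(-5, 3)))) = Add(9, Mul(-1, Rational(-26, 3))) = Add(9, Rational(26, 3)) = Rational(53, 3))
Function('B')(b) = Rational(1802, 3) (Function('B')(b) = Mul(Add(18, 16), Rational(53, 3)) = Mul(34, Rational(53, 3)) = Rational(1802, 3))
Mul(-1, Function('B')(403)) = Mul(-1, Rational(1802, 3)) = Rational(-1802, 3)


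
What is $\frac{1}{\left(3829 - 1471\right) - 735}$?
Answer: $\frac{1}{1623} \approx 0.00061614$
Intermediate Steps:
$\frac{1}{\left(3829 - 1471\right) - 735} = \frac{1}{2358 - 735} = \frac{1}{1623}$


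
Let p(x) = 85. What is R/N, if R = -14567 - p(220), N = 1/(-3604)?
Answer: 52805808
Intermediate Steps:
N = -1/3604 ≈ -0.00027747
R = -14652 (R = -14567 - 1*85 = -14567 - 85 = -14652)
R/N = -14652/(-1/3604) = -14652*(-3604) = 52805808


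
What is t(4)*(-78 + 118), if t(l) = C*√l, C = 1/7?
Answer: 80/7 ≈ 11.429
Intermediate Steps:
C = ⅐ ≈ 0.14286
t(l) = √l/7
t(4)*(-78 + 118) = (√4/7)*(-78 + 118) = ((⅐)*2)*40 = (2/7)*40 = 80/7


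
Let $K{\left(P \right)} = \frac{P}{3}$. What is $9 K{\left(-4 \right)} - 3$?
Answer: $-15$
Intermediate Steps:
$K{\left(P \right)} = \frac{P}{3}$ ($K{\left(P \right)} = P \frac{1}{3} = \frac{P}{3}$)
$9 K{\left(-4 \right)} - 3 = 9 \cdot \frac{1}{3} \left(-4\right) - 3 = 9 \left(- \frac{4}{3}\right) - 3 = -12 - 3 = -15$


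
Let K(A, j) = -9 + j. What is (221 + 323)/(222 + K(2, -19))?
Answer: 272/97 ≈ 2.8041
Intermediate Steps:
(221 + 323)/(222 + K(2, -19)) = (221 + 323)/(222 + (-9 - 19)) = 544/(222 - 28) = 544/194 = 544*(1/194) = 272/97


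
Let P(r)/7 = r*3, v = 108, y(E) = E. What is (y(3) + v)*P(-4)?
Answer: -9324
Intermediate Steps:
P(r) = 21*r (P(r) = 7*(r*3) = 7*(3*r) = 21*r)
(y(3) + v)*P(-4) = (3 + 108)*(21*(-4)) = 111*(-84) = -9324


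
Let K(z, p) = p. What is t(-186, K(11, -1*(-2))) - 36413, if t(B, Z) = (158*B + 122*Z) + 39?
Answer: -65518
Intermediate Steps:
t(B, Z) = 39 + 122*Z + 158*B (t(B, Z) = (122*Z + 158*B) + 39 = 39 + 122*Z + 158*B)
t(-186, K(11, -1*(-2))) - 36413 = (39 + 122*(-1*(-2)) + 158*(-186)) - 36413 = (39 + 122*2 - 29388) - 36413 = (39 + 244 - 29388) - 36413 = -29105 - 36413 = -65518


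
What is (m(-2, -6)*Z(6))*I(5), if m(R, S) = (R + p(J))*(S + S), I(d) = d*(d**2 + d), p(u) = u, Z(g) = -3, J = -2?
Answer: -21600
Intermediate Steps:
I(d) = d*(d + d**2)
m(R, S) = 2*S*(-2 + R) (m(R, S) = (R - 2)*(S + S) = (-2 + R)*(2*S) = 2*S*(-2 + R))
(m(-2, -6)*Z(6))*I(5) = ((2*(-6)*(-2 - 2))*(-3))*(5**2*(1 + 5)) = ((2*(-6)*(-4))*(-3))*(25*6) = (48*(-3))*150 = -144*150 = -21600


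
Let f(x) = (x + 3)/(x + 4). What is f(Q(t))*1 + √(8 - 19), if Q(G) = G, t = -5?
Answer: 2 + I*√11 ≈ 2.0 + 3.3166*I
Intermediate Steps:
f(x) = (3 + x)/(4 + x)
f(Q(t))*1 + √(8 - 19) = ((3 - 5)/(4 - 5))*1 + √(8 - 19) = (-2/(-1))*1 + √(-11) = -1*(-2)*1 + I*√11 = 2*1 + I*√11 = 2 + I*√11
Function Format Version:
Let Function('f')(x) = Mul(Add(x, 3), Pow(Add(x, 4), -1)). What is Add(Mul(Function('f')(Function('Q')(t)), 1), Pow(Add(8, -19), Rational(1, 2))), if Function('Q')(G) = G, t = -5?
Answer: Add(2, Mul(I, Pow(11, Rational(1, 2)))) ≈ Add(2.0000, Mul(3.3166, I))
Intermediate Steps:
Function('f')(x) = Mul(Pow(Add(4, x), -1), Add(3, x)) (Function('f')(x) = Mul(Add(3, x), Pow(Add(4, x), -1)) = Mul(Pow(Add(4, x), -1), Add(3, x)))
Add(Mul(Function('f')(Function('Q')(t)), 1), Pow(Add(8, -19), Rational(1, 2))) = Add(Mul(Mul(Pow(Add(4, -5), -1), Add(3, -5)), 1), Pow(Add(8, -19), Rational(1, 2))) = Add(Mul(Mul(Pow(-1, -1), -2), 1), Pow(-11, Rational(1, 2))) = Add(Mul(Mul(-1, -2), 1), Mul(I, Pow(11, Rational(1, 2)))) = Add(Mul(2, 1), Mul(I, Pow(11, Rational(1, 2)))) = Add(2, Mul(I, Pow(11, Rational(1, 2))))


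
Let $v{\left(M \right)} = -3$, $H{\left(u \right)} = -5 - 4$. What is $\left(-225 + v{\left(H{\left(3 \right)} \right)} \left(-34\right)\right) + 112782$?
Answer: $112659$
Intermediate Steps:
$H{\left(u \right)} = -9$
$\left(-225 + v{\left(H{\left(3 \right)} \right)} \left(-34\right)\right) + 112782 = \left(-225 - -102\right) + 112782 = \left(-225 + 102\right) + 112782 = -123 + 112782 = 112659$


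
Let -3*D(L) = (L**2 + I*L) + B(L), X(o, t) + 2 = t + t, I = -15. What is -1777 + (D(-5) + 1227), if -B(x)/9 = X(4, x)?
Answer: -1858/3 ≈ -619.33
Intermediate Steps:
X(o, t) = -2 + 2*t (X(o, t) = -2 + (t + t) = -2 + 2*t)
B(x) = 18 - 18*x (B(x) = -9*(-2 + 2*x) = 18 - 18*x)
D(L) = -6 + 11*L - L**2/3 (D(L) = -((L**2 - 15*L) + (18 - 18*L))/3 = -(18 + L**2 - 33*L)/3 = -6 + 11*L - L**2/3)
-1777 + (D(-5) + 1227) = -1777 + ((-6 + 11*(-5) - 1/3*(-5)**2) + 1227) = -1777 + ((-6 - 55 - 1/3*25) + 1227) = -1777 + ((-6 - 55 - 25/3) + 1227) = -1777 + (-208/3 + 1227) = -1777 + 3473/3 = -1858/3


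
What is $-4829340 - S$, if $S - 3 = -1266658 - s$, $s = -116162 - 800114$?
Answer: $-4478961$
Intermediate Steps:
$s = -916276$
$S = -350379$ ($S = 3 - 350382 = -350379$)
$-4829340 - S = -4829340 - -350379 = -4829340 + 350379 = -4478961$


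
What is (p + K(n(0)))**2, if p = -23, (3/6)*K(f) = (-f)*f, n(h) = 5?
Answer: 5329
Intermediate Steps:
K(f) = -2*f**2 (K(f) = 2*((-f)*f) = 2*(-f**2) = -2*f**2)
(p + K(n(0)))**2 = (-23 - 2*5**2)**2 = (-23 - 2*25)**2 = (-23 - 50)**2 = (-73)**2 = 5329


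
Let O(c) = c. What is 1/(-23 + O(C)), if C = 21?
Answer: -1/2 ≈ -0.50000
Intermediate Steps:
1/(-23 + O(C)) = 1/(-23 + 21) = 1/(-2) = -1/2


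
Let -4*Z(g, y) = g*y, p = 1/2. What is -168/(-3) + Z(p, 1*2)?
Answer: 223/4 ≈ 55.750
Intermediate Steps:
p = ½ ≈ 0.50000
Z(g, y) = -g*y/4
-168/(-3) + Z(p, 1*2) = -168/(-3) - ¼*½*1*2 = -168*(-1)/3 - ¼*½*2 = -28*(-2) - ¼ = 56 - ¼ = 223/4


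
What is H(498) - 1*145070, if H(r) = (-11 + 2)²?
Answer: -144989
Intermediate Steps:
H(r) = 81 (H(r) = (-9)² = 81)
H(498) - 1*145070 = 81 - 1*145070 = 81 - 145070 = -144989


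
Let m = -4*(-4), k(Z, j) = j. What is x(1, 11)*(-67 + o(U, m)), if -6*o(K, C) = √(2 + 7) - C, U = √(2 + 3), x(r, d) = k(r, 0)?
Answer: 0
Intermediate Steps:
x(r, d) = 0
m = 16
U = √5 ≈ 2.2361
o(K, C) = -½ + C/6 (o(K, C) = -(√(2 + 7) - C)/6 = -(√9 - C)/6 = -(3 - C)/6 = -½ + C/6)
x(1, 11)*(-67 + o(U, m)) = 0*(-67 + (-½ + (⅙)*16)) = 0*(-67 + (-½ + 8/3)) = 0*(-67 + 13/6) = 0*(-389/6) = 0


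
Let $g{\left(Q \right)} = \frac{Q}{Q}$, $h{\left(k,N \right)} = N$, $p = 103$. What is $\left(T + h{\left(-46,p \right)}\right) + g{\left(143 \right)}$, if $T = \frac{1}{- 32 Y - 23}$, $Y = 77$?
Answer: $\frac{258647}{2487} \approx 104.0$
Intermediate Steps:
$g{\left(Q \right)} = 1$
$T = - \frac{1}{2487}$ ($T = \frac{1}{\left(-32\right) 77 - 23} = \frac{1}{-2464 - 23} = \frac{1}{-2487} = - \frac{1}{2487} \approx -0.00040209$)
$\left(T + h{\left(-46,p \right)}\right) + g{\left(143 \right)} = \left(- \frac{1}{2487} + 103\right) + 1 = \frac{256160}{2487} + 1 = \frac{258647}{2487}$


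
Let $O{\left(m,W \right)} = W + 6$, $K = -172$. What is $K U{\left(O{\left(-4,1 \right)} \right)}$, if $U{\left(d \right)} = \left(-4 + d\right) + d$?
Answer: $-1720$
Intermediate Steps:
$O{\left(m,W \right)} = 6 + W$
$U{\left(d \right)} = -4 + 2 d$
$K U{\left(O{\left(-4,1 \right)} \right)} = - 172 \left(-4 + 2 \left(6 + 1\right)\right) = - 172 \left(-4 + 2 \cdot 7\right) = - 172 \left(-4 + 14\right) = \left(-172\right) 10 = -1720$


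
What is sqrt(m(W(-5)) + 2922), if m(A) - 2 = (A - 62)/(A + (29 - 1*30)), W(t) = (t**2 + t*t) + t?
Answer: sqrt(1415029)/22 ≈ 54.070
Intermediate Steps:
W(t) = t + 2*t**2 (W(t) = (t**2 + t**2) + t = 2*t**2 + t = t + 2*t**2)
m(A) = 2 + (-62 + A)/(-1 + A) (m(A) = 2 + (A - 62)/(A + (29 - 1*30)) = 2 + (-62 + A)/(A + (29 - 30)) = 2 + (-62 + A)/(A - 1) = 2 + (-62 + A)/(-1 + A))
sqrt(m(W(-5)) + 2922) = sqrt((-64 + 3*(-5*(1 + 2*(-5))))/(-1 - 5*(1 + 2*(-5))) + 2922) = sqrt((-64 + 3*(-5*(1 - 10)))/(-1 - 5*(1 - 10)) + 2922) = sqrt((-64 + 3*(-5*(-9)))/(-1 - 5*(-9)) + 2922) = sqrt((-64 + 3*45)/(-1 + 45) + 2922) = sqrt((-64 + 135)/44 + 2922) = sqrt((1/44)*71 + 2922) = sqrt(71/44 + 2922) = sqrt(128639/44) = sqrt(1415029)/22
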